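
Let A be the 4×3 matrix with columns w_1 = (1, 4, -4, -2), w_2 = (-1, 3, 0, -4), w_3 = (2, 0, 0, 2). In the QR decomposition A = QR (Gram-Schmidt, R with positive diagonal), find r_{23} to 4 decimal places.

r_{23} = -2.2264

w_1 = (1, 4, -4, -2); ‖w_1‖ = 6.0828, so e_1 = (0.1644, 0.6576, -0.6576, -0.3288).
e_1·w_2 = 0.1644·(-1) + 0.6576·3 + (-0.6576)·0 + (-0.3288)·(-4) = 3.1236.
u_2 = w_2 − 3.1236·e_1 = (-1.5135, 0.9459, 2.0541, -2.9730).
‖u_2‖ = 4.0303, so e_2 = (-0.3755, 0.2347, 0.5097, -0.7377).
r_{23} = e_2·w_3 = -2.2264.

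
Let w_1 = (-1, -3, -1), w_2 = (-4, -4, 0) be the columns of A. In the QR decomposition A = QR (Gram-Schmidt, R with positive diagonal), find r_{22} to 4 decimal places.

r_{22} = 2.9542

q_1 = w_1/‖w_1‖ = (-1, -3, -1)/3.3166 = (-0.3015, -0.9045, -0.3015).
r_{12} = q_1·w_2 = 4.8242.
u_2 = w_2 − 4.8242·q_1 = (-2.5455, 0.3636, 1.4545).
r_{22} = ‖u_2‖ = 2.9542.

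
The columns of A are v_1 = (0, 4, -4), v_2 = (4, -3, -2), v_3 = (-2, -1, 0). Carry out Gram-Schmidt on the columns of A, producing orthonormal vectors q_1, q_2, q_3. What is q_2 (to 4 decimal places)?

q_1 = v_1/‖v_1‖ = (0, 4, -4)/5.6569 = (0.0000, 0.7071, -0.7071).
r_{12} = q_1·v_2 = -0.7071.
u_2 = v_2 + 0.7071·q_1 = (4.0000, -2.5000, -2.5000).
‖u_2‖ = 5.3385, so q_2 = (0.7493, -0.4683, -0.4683).

q_2 = (0.7493, -0.4683, -0.4683)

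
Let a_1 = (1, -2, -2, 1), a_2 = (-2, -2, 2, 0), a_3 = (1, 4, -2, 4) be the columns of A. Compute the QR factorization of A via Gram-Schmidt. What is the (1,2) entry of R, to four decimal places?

a_1 = (1, -2, -2, 1); ‖a_1‖ = 3.1623, so q_1 = (0.3162, -0.6325, -0.6325, 0.3162).
r_{12} = q_1·a_2 = -0.6325.

r_{12} = -0.6325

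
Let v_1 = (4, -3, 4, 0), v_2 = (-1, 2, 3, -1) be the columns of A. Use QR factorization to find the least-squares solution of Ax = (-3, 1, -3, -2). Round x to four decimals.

q_1 = v_1/‖v_1‖ = (4, -3, 4, 0)/6.4031 = (0.6247, -0.4685, 0.6247, 0.0000).
r_{12} = q_1·v_2 = 0.3123.
u_2 = v_2 − 0.3123·q_1 = (-1.1951, 2.1463, 2.8049, -1.0000).
‖u_2‖ = 3.8604, so q_2 = (-0.3096, 0.5560, 0.7266, -0.2590).
Qᵀb = (-4.2167, -0.1769).
Back-substitute: x_2 = -0.1769/3.8604 = -0.0458.
x_1 = (-4.2167 − 0.3123·(-0.0458))/6.4031 = -0.6563.

x = (-0.6563, -0.0458)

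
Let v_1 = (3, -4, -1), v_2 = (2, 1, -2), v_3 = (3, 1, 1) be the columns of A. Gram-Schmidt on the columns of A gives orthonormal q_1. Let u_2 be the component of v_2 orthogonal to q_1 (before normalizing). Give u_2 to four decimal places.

v_1 = (3, -4, -1); ‖v_1‖ = 5.0990, so q_1 = (0.5883, -0.7845, -0.1961).
q_1·v_2 = 0.5883·2 + (-0.7845)·1 + (-0.1961)·(-2) = 0.7845.
u_2 = v_2 − 0.7845·q_1 = (1.5385, 1.6154, -1.8462).

u_2 = (1.5385, 1.6154, -1.8462)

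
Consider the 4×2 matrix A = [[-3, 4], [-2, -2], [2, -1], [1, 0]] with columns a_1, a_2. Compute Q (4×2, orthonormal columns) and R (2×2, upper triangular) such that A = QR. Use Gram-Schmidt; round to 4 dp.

a_1 = (-3, -2, 2, 1); ‖a_1‖ = 4.2426, so e_1 = (-0.7071, -0.4714, 0.4714, 0.2357).
e_1·a_2 = (-0.7071)·4 + (-0.4714)·(-2) + 0.4714·(-1) + 0.2357·0 = -2.3570.
u_2 = a_2 + 2.3570·e_1 = (2.3333, -3.1111, 0.1111, 0.5556).
‖u_2‖ = 3.9299, so e_2 = (0.5937, -0.7916, 0.0283, 0.1414).

Q = [[-0.7071, 0.5937], [-0.4714, -0.7916], [0.4714, 0.0283], [0.2357, 0.1414]], R = [[4.2426, -2.3570], [0.0000, 3.9299]]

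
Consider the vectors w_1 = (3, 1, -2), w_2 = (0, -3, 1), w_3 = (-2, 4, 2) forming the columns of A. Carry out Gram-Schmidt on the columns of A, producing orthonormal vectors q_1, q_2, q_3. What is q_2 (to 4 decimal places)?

q_2 = (0.3738, -0.9221, 0.0997)

q_1 = w_1/‖w_1‖ = (3, 1, -2)/3.7417 = (0.8018, 0.2673, -0.5345).
r_{12} = q_1·w_2 = -1.3363.
u_2 = w_2 + 1.3363·q_1 = (1.0714, -2.6429, 0.2857).
‖u_2‖ = 2.8661, so q_2 = (0.3738, -0.9221, 0.0997).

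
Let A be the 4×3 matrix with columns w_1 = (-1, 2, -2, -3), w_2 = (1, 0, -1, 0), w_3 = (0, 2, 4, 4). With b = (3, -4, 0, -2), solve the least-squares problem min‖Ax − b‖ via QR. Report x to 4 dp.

x = (-1.0952, 0.2381, -0.9048)

w_1 = (-1, 2, -2, -3); ‖w_1‖ = 4.2426, so q_1 = (-0.2357, 0.4714, -0.4714, -0.7071).
q_1·w_2 = (-0.2357)·1 + 0.4714·0 + (-0.4714)·(-1) + (-0.7071)·0 = 0.2357.
u_2 = w_2 − 0.2357·q_1 = (1.0556, -0.1111, -0.8889, 0.1667).
‖u_2‖ = 1.3944, so q_2 = (0.7570, -0.0797, -0.6375, 0.1195).
q_1·w_3 = (-0.2357)·0 + 0.4714·2 + (-0.4714)·4 + (-0.7071)·4 = -3.7712; q_2·w_3 = 0.7570·0 + (-0.0797)·2 + (-0.6375)·4 + 0.1195·4 = -2.2311.
u_3 = w_3 + 3.7712·q_1 + 2.2311·q_2 = (0.8000, 3.6000, 0.8000, 1.6000).
‖u_3‖ = 4.0988, so q_3 = (0.1952, 0.8783, 0.1952, 0.3904).
Qᵀb = (-1.1785, 2.3506, -3.7084).
Back-substitute: x_3 = -3.7084/4.0988 = -0.9048.
x_2 = (2.3506 + 2.2311·(-0.9048))/1.3944 = 0.2381.
x_1 = (-1.1785 − 0.2357·0.2381 + 3.7712·(-0.9048))/4.2426 = -1.0952.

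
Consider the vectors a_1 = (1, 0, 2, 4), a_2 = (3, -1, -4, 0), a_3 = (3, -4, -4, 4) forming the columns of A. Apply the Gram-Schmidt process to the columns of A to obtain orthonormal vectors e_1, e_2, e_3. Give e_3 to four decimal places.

a_1 = (1, 0, 2, 4); ‖a_1‖ = 4.5826, so e_1 = (0.2182, 0.0000, 0.4364, 0.8729).
e_1·a_2 = 0.2182·3 + 0.0000·(-1) + 0.4364·(-4) + 0.8729·0 = -1.0911.
u_2 = a_2 + 1.0911·e_1 = (3.2381, -1.0000, -3.5238, 0.9524).
‖u_2‖ = 4.9809, so e_2 = (0.6501, -0.2008, -0.7075, 0.1912).
e_1·a_3 = 0.2182·3 + 0.0000·(-4) + 0.4364·(-4) + 0.8729·4 = 2.4004; e_2·a_3 = 0.6501·3 + (-0.2008)·(-4) + (-0.7075)·(-4) + 0.1912·4 = 6.3480.
u_3 = a_3 − 2.4004·e_1 − 6.3480·e_2 = (-1.6507, -2.7255, -0.5566, 0.6910).
‖u_3‖ = 3.3076, so e_3 = (-0.4990, -0.8240, -0.1683, 0.2089).

e_3 = (-0.4990, -0.8240, -0.1683, 0.2089)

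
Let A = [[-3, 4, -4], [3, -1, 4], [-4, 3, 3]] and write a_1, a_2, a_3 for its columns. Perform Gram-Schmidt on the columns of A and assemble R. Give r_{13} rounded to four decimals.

a_1 = (-3, 3, -4); ‖a_1‖ = 5.8310, so q_1 = (-0.5145, 0.5145, -0.6860).
r_{13} = q_1·a_3 = 2.0580.

r_{13} = 2.0580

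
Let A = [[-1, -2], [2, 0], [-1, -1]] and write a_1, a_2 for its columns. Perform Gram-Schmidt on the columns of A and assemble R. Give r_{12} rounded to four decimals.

a_1 = (-1, 2, -1); ‖a_1‖ = 2.4495, so e_1 = (-0.4082, 0.8165, -0.4082).
r_{12} = e_1·a_2 = 1.2247.

r_{12} = 1.2247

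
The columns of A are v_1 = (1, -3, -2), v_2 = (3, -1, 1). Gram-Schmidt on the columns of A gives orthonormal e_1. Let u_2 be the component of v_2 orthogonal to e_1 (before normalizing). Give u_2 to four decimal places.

u_2 = (2.7143, -0.1429, 1.5714)

v_1 = (1, -3, -2); ‖v_1‖ = 3.7417, so e_1 = (0.2673, -0.8018, -0.5345).
e_1·v_2 = 0.2673·3 + (-0.8018)·(-1) + (-0.5345)·1 = 1.0690.
u_2 = v_2 − 1.0690·e_1 = (2.7143, -0.1429, 1.5714).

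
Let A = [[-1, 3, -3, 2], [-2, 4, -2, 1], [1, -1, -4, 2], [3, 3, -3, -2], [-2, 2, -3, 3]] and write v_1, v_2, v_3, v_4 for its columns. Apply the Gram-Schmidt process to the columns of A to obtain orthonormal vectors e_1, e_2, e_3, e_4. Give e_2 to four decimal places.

e_2 = (0.4361, 0.5407, -0.1047, 0.6802, 0.2093)

e_1 = v_1/‖v_1‖ = (-1, -2, 1, 3, -2)/4.3589 = (-0.2294, -0.4588, 0.2294, 0.6882, -0.4588).
r_{12} = e_1·v_2 = -1.6059.
u_2 = v_2 + 1.6059·e_1 = (2.6316, 3.2632, -0.6316, 4.1053, 1.2632).
‖u_2‖ = 6.0350, so e_2 = (0.4361, 0.5407, -0.1047, 0.6802, 0.2093).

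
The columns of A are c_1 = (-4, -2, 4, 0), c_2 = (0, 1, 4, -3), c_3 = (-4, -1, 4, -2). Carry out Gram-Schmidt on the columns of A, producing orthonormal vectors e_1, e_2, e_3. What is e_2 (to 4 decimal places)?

c_1 = (-4, -2, 4, 0); ‖c_1‖ = 6.0000, so e_1 = (-0.6667, -0.3333, 0.6667, 0.0000).
e_1·c_2 = (-0.6667)·0 + (-0.3333)·1 + 0.6667·4 + 0.0000·(-3) = 2.3333.
u_2 = c_2 − 2.3333·e_1 = (1.5556, 1.7778, 2.4444, -3.0000).
‖u_2‖ = 4.5338, so e_2 = (0.3431, 0.3921, 0.5392, -0.6617).

e_2 = (0.3431, 0.3921, 0.5392, -0.6617)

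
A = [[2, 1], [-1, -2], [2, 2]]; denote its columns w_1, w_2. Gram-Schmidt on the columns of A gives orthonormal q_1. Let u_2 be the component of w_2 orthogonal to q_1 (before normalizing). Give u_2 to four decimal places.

u_2 = (-0.7778, -1.1111, 0.2222)

w_1 = (2, -1, 2); ‖w_1‖ = 3.0000, so q_1 = (0.6667, -0.3333, 0.6667).
q_1·w_2 = 0.6667·1 + (-0.3333)·(-2) + 0.6667·2 = 2.6667.
u_2 = w_2 − 2.6667·q_1 = (-0.7778, -1.1111, 0.2222).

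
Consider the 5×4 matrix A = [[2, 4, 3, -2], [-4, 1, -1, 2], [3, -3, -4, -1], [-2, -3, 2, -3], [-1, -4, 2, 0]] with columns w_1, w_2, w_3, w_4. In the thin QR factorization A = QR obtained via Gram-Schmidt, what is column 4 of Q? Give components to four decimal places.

e_4 = (-0.2691, -0.1084, -0.3036, -0.7576, 0.4997)

w_1 = (2, -4, 3, -2, -1); ‖w_1‖ = 5.8310, so e_1 = (0.3430, -0.6860, 0.5145, -0.3430, -0.1715).
e_1·w_2 = 0.3430·4 + (-0.6860)·1 + 0.5145·(-3) + (-0.3430)·(-3) + (-0.1715)·(-4) = 0.8575.
u_2 = w_2 − 0.8575·e_1 = (3.7059, 1.5882, -3.4412, -2.7059, -3.8529).
‖u_2‖ = 7.0898, so e_2 = (0.5227, 0.2240, -0.4854, -0.3817, -0.5435).
e_1·w_3 = 0.3430·3 + (-0.6860)·(-1) + 0.5145·(-4) + (-0.3430)·2 + (-0.1715)·2 = -1.3720; e_2·w_3 = 0.5227·3 + 0.2240·(-1) + (-0.4854)·(-4) + (-0.3817)·2 + (-0.5435)·2 = 1.4354.
u_3 = w_3 + 1.3720·e_1 − 1.4354·e_2 = (2.7203, -2.2627, -2.5974, 2.0772, 2.5448).
‖u_3‖ = 5.4825, so e_3 = (0.4962, -0.4127, -0.4738, 0.3789, 0.4642).
e_1·w_4 = 0.3430·(-2) + (-0.6860)·2 + 0.5145·(-1) + (-0.3430)·(-3) + (-0.1715)·0 = -1.5435; e_2·w_4 = 0.5227·(-2) + 0.2240·2 + (-0.4854)·(-1) + (-0.3817)·(-3) + (-0.5435)·0 = 1.0330; e_3·w_4 = 0.4962·(-2) + (-0.4127)·2 + (-0.4738)·(-1) + 0.3789·(-3) + 0.4642·0 = -2.4807.
u_4 = w_4 + 1.5435·e_1 − 1.0330·e_2 + 2.4807·e_3 = (-0.7796, -0.3141, -0.8798, -2.1953, 1.4481).
‖u_4‖ = 2.8977, so e_4 = (-0.2691, -0.1084, -0.3036, -0.7576, 0.4997).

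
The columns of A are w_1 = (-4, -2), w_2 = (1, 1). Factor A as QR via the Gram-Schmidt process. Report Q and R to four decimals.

Q = [[-0.8944, -0.4472], [-0.4472, 0.8944]], R = [[4.4721, -1.3416], [0.0000, 0.4472]]

w_1 = (-4, -2); ‖w_1‖ = 4.4721, so q_1 = (-0.8944, -0.4472).
q_1·w_2 = (-0.8944)·1 + (-0.4472)·1 = -1.3416.
u_2 = w_2 + 1.3416·q_1 = (-0.2000, 0.4000).
‖u_2‖ = 0.4472, so q_2 = (-0.4472, 0.8944).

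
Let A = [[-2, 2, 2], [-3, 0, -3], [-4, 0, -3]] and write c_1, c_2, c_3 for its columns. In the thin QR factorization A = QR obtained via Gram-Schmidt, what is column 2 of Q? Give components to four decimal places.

c_1 = (-2, -3, -4); ‖c_1‖ = 5.3852, so e_1 = (-0.3714, -0.5571, -0.7428).
e_1·c_2 = (-0.3714)·2 + (-0.5571)·0 + (-0.7428)·0 = -0.7428.
u_2 = c_2 + 0.7428·e_1 = (1.7241, -0.4138, -0.5517).
‖u_2‖ = 1.8570, so e_2 = (0.9285, -0.2228, -0.2971).

e_2 = (0.9285, -0.2228, -0.2971)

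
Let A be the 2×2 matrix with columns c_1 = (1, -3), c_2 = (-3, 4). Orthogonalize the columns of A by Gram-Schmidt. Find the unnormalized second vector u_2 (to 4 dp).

e_1 = c_1/‖c_1‖ = (1, -3)/3.1623 = (0.3162, -0.9487).
r_{12} = e_1·c_2 = -4.7434.
u_2 = c_2 + 4.7434·e_1 = (-1.5000, -0.5000).

u_2 = (-1.5000, -0.5000)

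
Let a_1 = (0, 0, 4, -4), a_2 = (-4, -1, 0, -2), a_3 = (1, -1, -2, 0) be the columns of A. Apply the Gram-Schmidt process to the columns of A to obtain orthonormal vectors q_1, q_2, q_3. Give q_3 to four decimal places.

a_1 = (0, 0, 4, -4); ‖a_1‖ = 5.6569, so q_1 = (0.0000, 0.0000, 0.7071, -0.7071).
q_1·a_2 = 0.0000·(-4) + 0.0000·(-1) + 0.7071·0 + (-0.7071)·(-2) = 1.4142.
u_2 = a_2 − 1.4142·q_1 = (-4.0000, -1.0000, -1.0000, -1.0000).
‖u_2‖ = 4.3589, so q_2 = (-0.9177, -0.2294, -0.2294, -0.2294).
q_1·a_3 = 0.0000·1 + 0.0000·(-1) + 0.7071·(-2) + (-0.7071)·0 = -1.4142; q_2·a_3 = (-0.9177)·1 + (-0.2294)·(-1) + (-0.2294)·(-2) + (-0.2294)·0 = -0.2294.
u_3 = a_3 + 1.4142·q_1 + 0.2294·q_2 = (0.7895, -1.0526, -1.0526, -1.0526).
‖u_3‖ = 1.9868, so q_3 = (0.3974, -0.5298, -0.5298, -0.5298).

q_3 = (0.3974, -0.5298, -0.5298, -0.5298)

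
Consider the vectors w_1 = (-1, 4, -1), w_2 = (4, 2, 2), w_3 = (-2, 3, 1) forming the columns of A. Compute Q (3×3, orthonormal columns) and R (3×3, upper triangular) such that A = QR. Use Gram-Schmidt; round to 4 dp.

Q = [[-0.2357, 0.8431, -0.4834], [0.9428, 0.3190, 0.0967], [-0.2357, 0.4329, 0.8701]], R = [[4.2426, 0.4714, 3.0641], [0.0000, 4.8762, -0.2962], [0.0000, 0.0000, 2.1268]]

w_1 = (-1, 4, -1); ‖w_1‖ = 4.2426, so q_1 = (-0.2357, 0.9428, -0.2357).
q_1·w_2 = (-0.2357)·4 + 0.9428·2 + (-0.2357)·2 = 0.4714.
u_2 = w_2 − 0.4714·q_1 = (4.1111, 1.5556, 2.1111).
‖u_2‖ = 4.8762, so q_2 = (0.8431, 0.3190, 0.4329).
q_1·w_3 = (-0.2357)·(-2) + 0.9428·3 + (-0.2357)·1 = 3.0641; q_2·w_3 = 0.8431·(-2) + 0.3190·3 + 0.4329·1 = -0.2962.
u_3 = w_3 − 3.0641·q_1 + 0.2962·q_2 = (-1.0280, 0.2056, 1.8505).
‖u_3‖ = 2.1268, so q_3 = (-0.4834, 0.0967, 0.8701).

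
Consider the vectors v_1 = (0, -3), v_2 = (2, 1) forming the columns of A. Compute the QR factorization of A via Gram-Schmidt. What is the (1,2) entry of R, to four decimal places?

e_1 = v_1/‖v_1‖ = (0, -3)/3.0000 = (0.0000, -1.0000).
r_{12} = e_1·v_2 = -1.0000.

r_{12} = -1.0000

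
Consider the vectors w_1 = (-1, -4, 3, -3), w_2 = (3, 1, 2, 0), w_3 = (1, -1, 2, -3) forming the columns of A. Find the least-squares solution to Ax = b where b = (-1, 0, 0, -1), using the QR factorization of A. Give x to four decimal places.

x = (-0.1429, -0.4286, 0.4762)

w_1 = (-1, -4, 3, -3); ‖w_1‖ = 5.9161, so e_1 = (-0.1690, -0.6761, 0.5071, -0.5071).
e_1·w_2 = (-0.1690)·3 + (-0.6761)·1 + 0.5071·2 + (-0.5071)·0 = -0.1690.
u_2 = w_2 + 0.1690·e_1 = (2.9714, 0.8857, 2.0857, -0.0857).
‖u_2‖ = 3.7378, so e_2 = (0.7950, 0.2370, 0.5580, -0.0229).
e_1·w_3 = (-0.1690)·1 + (-0.6761)·(-1) + 0.5071·2 + (-0.5071)·(-3) = 3.0426; e_2·w_3 = 0.7950·1 + 0.2370·(-1) + 0.5580·2 + (-0.0229)·(-3) = 1.7428.
u_3 = w_3 − 3.0426·e_1 − 1.7428·e_2 = (0.1288, 0.6442, -0.5153, -1.4172).
‖u_3‖ = 1.6448, so e_3 = (0.0783, 0.3916, -0.3133, -0.8616).
Qᵀb = (0.6761, -0.7720, 0.7833).
Back-substitute: x_3 = 0.7833/1.6448 = 0.4762.
x_2 = (-0.7720 − 1.7428·0.4762)/3.7378 = -0.4286.
x_1 = (0.6761 + 0.1690·(-0.4286) − 3.0426·0.4762)/5.9161 = -0.1429.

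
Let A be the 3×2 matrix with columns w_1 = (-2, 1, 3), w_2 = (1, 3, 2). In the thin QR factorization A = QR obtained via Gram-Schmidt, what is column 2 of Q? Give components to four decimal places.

w_1 = (-2, 1, 3); ‖w_1‖ = 3.7417, so q_1 = (-0.5345, 0.2673, 0.8018).
q_1·w_2 = (-0.5345)·1 + 0.2673·3 + 0.8018·2 = 1.8708.
u_2 = w_2 − 1.8708·q_1 = (2.0000, 2.5000, 0.5000).
‖u_2‖ = 3.2404, so q_2 = (0.6172, 0.7715, 0.1543).

q_2 = (0.6172, 0.7715, 0.1543)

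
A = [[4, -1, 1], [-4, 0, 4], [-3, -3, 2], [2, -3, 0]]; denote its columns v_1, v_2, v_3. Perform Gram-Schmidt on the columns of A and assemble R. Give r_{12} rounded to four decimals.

r_{12} = -0.1491

q_1 = v_1/‖v_1‖ = (4, -4, -3, 2)/6.7082 = (0.5963, -0.5963, -0.4472, 0.2981).
r_{12} = q_1·v_2 = -0.1491.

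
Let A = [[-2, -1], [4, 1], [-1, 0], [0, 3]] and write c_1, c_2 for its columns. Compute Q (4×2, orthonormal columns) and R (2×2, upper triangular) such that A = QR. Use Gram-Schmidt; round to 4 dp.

Q = [[-0.4364, -0.1406], [0.8729, -0.0469], [-0.2182, 0.0938], [0.0000, 0.9845]], R = [[4.5826, 1.3093], [0.0000, 3.0472]]

c_1 = (-2, 4, -1, 0); ‖c_1‖ = 4.5826, so e_1 = (-0.4364, 0.8729, -0.2182, 0.0000).
e_1·c_2 = (-0.4364)·(-1) + 0.8729·1 + (-0.2182)·0 + 0.0000·3 = 1.3093.
u_2 = c_2 − 1.3093·e_1 = (-0.4286, -0.1429, 0.2857, 3.0000).
‖u_2‖ = 3.0472, so e_2 = (-0.1406, -0.0469, 0.0938, 0.9845).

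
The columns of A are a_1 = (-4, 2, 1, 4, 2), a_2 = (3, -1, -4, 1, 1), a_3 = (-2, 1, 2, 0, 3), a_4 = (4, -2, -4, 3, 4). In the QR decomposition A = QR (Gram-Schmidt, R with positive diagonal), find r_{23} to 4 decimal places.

r_{23} = -1.3603

a_1 = (-4, 2, 1, 4, 2); ‖a_1‖ = 6.4031, so e_1 = (-0.6247, 0.3123, 0.1562, 0.6247, 0.3123).
e_1·a_2 = (-0.6247)·3 + 0.3123·(-1) + 0.1562·(-4) + 0.6247·1 + 0.3123·1 = -1.8741.
u_2 = a_2 + 1.8741·e_1 = (1.8293, -0.4146, -3.7073, 2.1707, 1.5854).
‖u_2‖ = 4.9485, so e_2 = (0.3697, -0.0838, -0.7492, 0.4387, 0.3204).
r_{23} = e_2·a_3 = -1.3603.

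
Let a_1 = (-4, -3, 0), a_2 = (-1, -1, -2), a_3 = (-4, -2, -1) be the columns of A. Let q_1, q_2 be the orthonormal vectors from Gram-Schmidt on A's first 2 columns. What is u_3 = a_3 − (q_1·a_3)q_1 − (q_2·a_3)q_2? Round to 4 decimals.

q_1 = a_1/‖a_1‖ = (-4, -3, 0)/5.0000 = (-0.8000, -0.6000, 0.0000).
r_{12} = q_1·a_2 = 1.4000.
u_2 = a_2 − 1.4000·q_1 = (0.1200, -0.1600, -2.0000).
‖u_2‖ = 2.0100, so q_2 = (0.0597, -0.0796, -0.9950).
r_{13} = q_1·a_3 = 4.4000; r_{23} = q_2·a_3 = 0.9154.
u_3 = a_3 − 4.4000·q_1 − 0.9154·q_2 = (-0.5347, 0.7129, -0.0891).

u_3 = (-0.5347, 0.7129, -0.0891)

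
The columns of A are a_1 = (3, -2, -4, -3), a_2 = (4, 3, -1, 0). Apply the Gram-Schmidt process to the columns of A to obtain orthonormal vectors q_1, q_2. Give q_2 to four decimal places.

q_2 = (0.6641, 0.7295, 0.0109, 0.1633)

q_1 = a_1/‖a_1‖ = (3, -2, -4, -3)/6.1644 = (0.4867, -0.3244, -0.6489, -0.4867).
r_{12} = q_1·a_2 = 1.6222.
u_2 = a_2 − 1.6222·q_1 = (3.2105, 3.5263, 0.0526, 0.7895).
‖u_2‖ = 4.8341, so q_2 = (0.6641, 0.7295, 0.0109, 0.1633).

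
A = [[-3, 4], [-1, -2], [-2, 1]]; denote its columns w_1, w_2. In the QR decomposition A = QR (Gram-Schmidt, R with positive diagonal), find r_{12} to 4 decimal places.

r_{12} = -3.2071

w_1 = (-3, -1, -2); ‖w_1‖ = 3.7417, so e_1 = (-0.8018, -0.2673, -0.5345).
r_{12} = e_1·w_2 = -3.2071.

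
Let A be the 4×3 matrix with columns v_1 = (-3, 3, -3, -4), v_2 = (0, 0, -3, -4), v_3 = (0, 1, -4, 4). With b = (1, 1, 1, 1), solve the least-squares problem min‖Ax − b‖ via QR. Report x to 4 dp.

x = (0.0006, -0.2812, -0.0038)

v_1 = (-3, 3, -3, -4); ‖v_1‖ = 6.5574, so q_1 = (-0.4575, 0.4575, -0.4575, -0.6100).
q_1·v_2 = (-0.4575)·0 + 0.4575·0 + (-0.4575)·(-3) + (-0.6100)·(-4) = 3.8125.
u_2 = v_2 − 3.8125·q_1 = (1.7442, -1.7442, -1.2558, -1.6744).
‖u_2‖ = 3.2350, so q_2 = (0.5392, -0.5392, -0.3882, -0.5176).
q_1·v_3 = (-0.4575)·0 + 0.4575·1 + (-0.4575)·(-4) + (-0.6100)·4 = -0.1525; q_2·v_3 = 0.5392·0 + (-0.5392)·1 + (-0.3882)·(-4) + (-0.5176)·4 = -1.0568.
u_3 = v_3 + 0.1525·q_1 + 1.0568·q_2 = (0.5000, 0.5000, -4.4800, 3.3600).
‖u_3‖ = 5.6445, so q_3 = (0.0886, 0.0886, -0.7937, 0.5953).
Qᵀb = (-1.0675, -0.9058, -0.0213).
Back-substitute: x_3 = -0.0213/5.6445 = -0.0038.
x_2 = (-0.9058 + 1.0568·(-0.0038))/3.2350 = -0.2812.
x_1 = (-1.0675 − 3.8125·(-0.2812) + 0.1525·(-0.0038))/6.5574 = 0.0006.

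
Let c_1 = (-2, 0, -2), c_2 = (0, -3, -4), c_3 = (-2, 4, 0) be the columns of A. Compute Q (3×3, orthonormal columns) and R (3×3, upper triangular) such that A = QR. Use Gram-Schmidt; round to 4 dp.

Q = [[-0.7071, 0.4851, 0.5145], [0.0000, -0.7276, 0.6860], [-0.7071, -0.4851, -0.5145]], R = [[2.8284, 2.8284, 1.4142], [0.0000, 4.1231, -3.8806], [0.0000, 0.0000, 1.7150]]

c_1 = (-2, 0, -2); ‖c_1‖ = 2.8284, so q_1 = (-0.7071, 0.0000, -0.7071).
q_1·c_2 = (-0.7071)·0 + 0.0000·(-3) + (-0.7071)·(-4) = 2.8284.
u_2 = c_2 − 2.8284·q_1 = (2.0000, -3.0000, -2.0000).
‖u_2‖ = 4.1231, so q_2 = (0.4851, -0.7276, -0.4851).
q_1·c_3 = (-0.7071)·(-2) + 0.0000·4 + (-0.7071)·0 = 1.4142; q_2·c_3 = 0.4851·(-2) + (-0.7276)·4 + (-0.4851)·0 = -3.8806.
u_3 = c_3 − 1.4142·q_1 + 3.8806·q_2 = (0.8824, 1.1765, -0.8824).
‖u_3‖ = 1.7150, so q_3 = (0.5145, 0.6860, -0.5145).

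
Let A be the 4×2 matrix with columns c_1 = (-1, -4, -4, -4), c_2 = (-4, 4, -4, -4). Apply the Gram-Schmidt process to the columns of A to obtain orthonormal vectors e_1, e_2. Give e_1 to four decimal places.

e_1 = (-0.1429, -0.5714, -0.5714, -0.5714)

c_1 = (-1, -4, -4, -4); ‖c_1‖ = 7.0000, so e_1 = (-0.1429, -0.5714, -0.5714, -0.5714).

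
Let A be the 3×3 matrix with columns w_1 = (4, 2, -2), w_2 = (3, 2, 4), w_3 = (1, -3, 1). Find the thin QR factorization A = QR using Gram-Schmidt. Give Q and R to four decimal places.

q_1 = w_1/‖w_1‖ = (4, 2, -2)/4.8990 = (0.8165, 0.4082, -0.4082).
r_{12} = q_1·w_2 = 1.6330.
u_2 = w_2 − 1.6330·q_1 = (1.6667, 1.3333, 4.6667).
‖u_2‖ = 5.1316, so q_2 = (0.3248, 0.2598, 0.9094).
r_{13} = q_1·w_3 = -0.8165; r_{23} = q_2·w_3 = 0.4547.
u_3 = w_3 + 0.8165·q_1 − 0.4547·q_2 = (1.5190, -2.7848, 0.2532).
‖u_3‖ = 3.1822, so q_3 = (0.4773, -0.8751, 0.0796).

Q = [[0.8165, 0.3248, 0.4773], [0.4082, 0.2598, -0.8751], [-0.4082, 0.9094, 0.0796]], R = [[4.8990, 1.6330, -0.8165], [0.0000, 5.1316, 0.4547], [0.0000, 0.0000, 3.1822]]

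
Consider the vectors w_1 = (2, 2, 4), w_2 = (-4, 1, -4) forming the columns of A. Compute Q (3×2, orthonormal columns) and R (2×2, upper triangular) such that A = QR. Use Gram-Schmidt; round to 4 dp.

Q = [[0.4082, -0.6048], [0.4082, 0.7909], [0.8165, -0.0930]], R = [[4.8990, -4.4907], [0.0000, 3.5824]]

w_1 = (2, 2, 4); ‖w_1‖ = 4.8990, so e_1 = (0.4082, 0.4082, 0.8165).
e_1·w_2 = 0.4082·(-4) + 0.4082·1 + 0.8165·(-4) = -4.4907.
u_2 = w_2 + 4.4907·e_1 = (-2.1667, 2.8333, -0.3333).
‖u_2‖ = 3.5824, so e_2 = (-0.6048, 0.7909, -0.0930).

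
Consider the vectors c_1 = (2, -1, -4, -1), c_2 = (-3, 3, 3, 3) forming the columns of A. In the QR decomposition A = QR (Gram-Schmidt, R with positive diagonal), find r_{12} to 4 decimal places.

q_1 = c_1/‖c_1‖ = (2, -1, -4, -1)/4.6904 = (0.4264, -0.2132, -0.8528, -0.2132).
r_{12} = q_1·c_2 = -5.1168.

r_{12} = -5.1168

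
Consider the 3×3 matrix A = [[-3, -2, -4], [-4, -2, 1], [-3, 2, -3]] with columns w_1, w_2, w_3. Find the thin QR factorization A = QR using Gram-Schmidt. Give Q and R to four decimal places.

w_1 = (-3, -4, -3); ‖w_1‖ = 5.8310, so e_1 = (-0.5145, -0.6860, -0.5145).
e_1·w_2 = (-0.5145)·(-2) + (-0.6860)·(-2) + (-0.5145)·2 = 1.3720.
u_2 = w_2 − 1.3720·e_1 = (-1.2941, -1.0588, 2.7059).
‖u_2‖ = 3.1808, so e_2 = (-0.4068, -0.3329, 0.8507).
e_1·w_3 = (-0.5145)·(-4) + (-0.6860)·1 + (-0.5145)·(-3) = 2.9155; e_2·w_3 = (-0.4068)·(-4) + (-0.3329)·1 + 0.8507·(-3) = -1.2575.
u_3 = w_3 − 2.9155·e_1 + 1.2575·e_2 = (-3.0116, 2.5814, -0.4302).
‖u_3‖ = 3.9898, so e_3 = (-0.7548, 0.6470, -0.1078).

Q = [[-0.5145, -0.4068, -0.7548], [-0.6860, -0.3329, 0.6470], [-0.5145, 0.8507, -0.1078]], R = [[5.8310, 1.3720, 2.9155], [0.0000, 3.1808, -1.2575], [0.0000, 0.0000, 3.9898]]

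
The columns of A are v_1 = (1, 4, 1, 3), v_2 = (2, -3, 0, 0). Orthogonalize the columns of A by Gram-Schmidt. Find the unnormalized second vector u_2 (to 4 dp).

u_2 = (2.3704, -1.5185, 0.3704, 1.1111)

q_1 = v_1/‖v_1‖ = (1, 4, 1, 3)/5.1962 = (0.1925, 0.7698, 0.1925, 0.5774).
r_{12} = q_1·v_2 = -1.9245.
u_2 = v_2 + 1.9245·q_1 = (2.3704, -1.5185, 0.3704, 1.1111).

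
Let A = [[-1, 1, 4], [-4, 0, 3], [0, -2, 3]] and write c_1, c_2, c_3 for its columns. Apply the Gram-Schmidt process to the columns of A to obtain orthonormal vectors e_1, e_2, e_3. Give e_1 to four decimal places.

e_1 = (-0.2425, -0.9701, 0.0000)

c_1 = (-1, -4, 0); ‖c_1‖ = 4.1231, so e_1 = (-0.2425, -0.9701, 0.0000).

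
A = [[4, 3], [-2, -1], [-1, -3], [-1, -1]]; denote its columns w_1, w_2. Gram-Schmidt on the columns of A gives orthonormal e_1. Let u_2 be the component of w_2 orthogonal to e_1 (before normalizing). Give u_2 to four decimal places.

w_1 = (4, -2, -1, -1); ‖w_1‖ = 4.6904, so e_1 = (0.8528, -0.4264, -0.2132, -0.2132).
e_1·w_2 = 0.8528·3 + (-0.4264)·(-1) + (-0.2132)·(-3) + (-0.2132)·(-1) = 3.8376.
u_2 = w_2 − 3.8376·e_1 = (-0.2727, 0.6364, -2.1818, -0.1818).

u_2 = (-0.2727, 0.6364, -2.1818, -0.1818)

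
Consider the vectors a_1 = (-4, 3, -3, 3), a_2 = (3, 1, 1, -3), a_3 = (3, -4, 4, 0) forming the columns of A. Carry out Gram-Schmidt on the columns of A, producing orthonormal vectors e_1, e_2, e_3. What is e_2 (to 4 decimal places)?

e_2 = (0.3353, 0.7897, -0.1490, -0.4917)

a_1 = (-4, 3, -3, 3); ‖a_1‖ = 6.5574, so e_1 = (-0.6100, 0.4575, -0.4575, 0.4575).
e_1·a_2 = (-0.6100)·3 + 0.4575·1 + (-0.4575)·1 + 0.4575·(-3) = -3.2025.
u_2 = a_2 + 3.2025·e_1 = (1.0465, 2.4651, -0.4651, -1.5349).
‖u_2‖ = 3.1216, so e_2 = (0.3353, 0.7897, -0.1490, -0.4917).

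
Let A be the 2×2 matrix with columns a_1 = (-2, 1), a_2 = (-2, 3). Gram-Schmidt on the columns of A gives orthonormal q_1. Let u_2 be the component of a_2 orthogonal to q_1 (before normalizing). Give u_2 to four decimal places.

u_2 = (0.8000, 1.6000)

a_1 = (-2, 1); ‖a_1‖ = 2.2361, so q_1 = (-0.8944, 0.4472).
q_1·a_2 = (-0.8944)·(-2) + 0.4472·3 = 3.1305.
u_2 = a_2 − 3.1305·q_1 = (0.8000, 1.6000).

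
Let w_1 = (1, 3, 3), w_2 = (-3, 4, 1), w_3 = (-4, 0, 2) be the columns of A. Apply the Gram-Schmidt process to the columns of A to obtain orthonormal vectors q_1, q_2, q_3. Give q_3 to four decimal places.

q_1 = w_1/‖w_1‖ = (1, 3, 3)/4.3589 = (0.2294, 0.6882, 0.6882).
r_{12} = q_1·w_2 = 2.7530.
u_2 = w_2 − 2.7530·q_1 = (-3.6316, 2.1053, -0.8947).
‖u_2‖ = 4.2920, so q_2 = (-0.8461, 0.4905, -0.2085).
r_{13} = q_1·w_3 = 0.4588; r_{23} = q_2·w_3 = 2.9676.
u_3 = w_3 − 0.4588·q_1 − 2.9676·q_2 = (-1.5943, -1.7714, 2.3029).
‖u_3‖ = 3.3140, so q_3 = (-0.4811, -0.5345, 0.6949).

q_3 = (-0.4811, -0.5345, 0.6949)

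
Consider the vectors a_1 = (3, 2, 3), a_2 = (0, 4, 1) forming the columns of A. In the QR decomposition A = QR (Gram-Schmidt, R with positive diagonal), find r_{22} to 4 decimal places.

r_{22} = 3.3912

a_1 = (3, 2, 3); ‖a_1‖ = 4.6904, so q_1 = (0.6396, 0.4264, 0.6396).
q_1·a_2 = 0.6396·0 + 0.4264·4 + 0.6396·1 = 2.3452.
u_2 = a_2 − 2.3452·q_1 = (-1.5000, 3.0000, -0.5000).
r_{22} = ‖u_2‖ = 3.3912.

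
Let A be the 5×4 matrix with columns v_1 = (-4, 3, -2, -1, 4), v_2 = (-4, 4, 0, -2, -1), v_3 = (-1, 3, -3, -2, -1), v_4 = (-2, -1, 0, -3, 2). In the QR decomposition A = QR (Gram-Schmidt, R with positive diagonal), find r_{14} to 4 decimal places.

v_1 = (-4, 3, -2, -1, 4); ‖v_1‖ = 6.7823, so e_1 = (-0.5898, 0.4423, -0.2949, -0.1474, 0.5898).
r_{14} = e_1·v_4 = 2.3591.

r_{14} = 2.3591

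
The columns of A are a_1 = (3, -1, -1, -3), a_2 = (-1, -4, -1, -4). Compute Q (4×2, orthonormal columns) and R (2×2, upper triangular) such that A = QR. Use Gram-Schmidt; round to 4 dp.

a_1 = (3, -1, -1, -3); ‖a_1‖ = 4.4721, so q_1 = (0.6708, -0.2236, -0.2236, -0.6708).
q_1·a_2 = 0.6708·(-1) + (-0.2236)·(-4) + (-0.2236)·(-1) + (-0.6708)·(-4) = 3.1305.
u_2 = a_2 − 3.1305·q_1 = (-3.1000, -3.3000, -0.3000, -1.9000).
‖u_2‖ = 4.9193, so q_2 = (-0.6302, -0.6708, -0.0610, -0.3862).

Q = [[0.6708, -0.6302], [-0.2236, -0.6708], [-0.2236, -0.0610], [-0.6708, -0.3862]], R = [[4.4721, 3.1305], [0.0000, 4.9193]]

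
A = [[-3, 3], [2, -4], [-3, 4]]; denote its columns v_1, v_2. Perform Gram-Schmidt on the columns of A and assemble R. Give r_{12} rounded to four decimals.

q_1 = v_1/‖v_1‖ = (-3, 2, -3)/4.6904 = (-0.6396, 0.4264, -0.6396).
r_{12} = q_1·v_2 = -6.1828.

r_{12} = -6.1828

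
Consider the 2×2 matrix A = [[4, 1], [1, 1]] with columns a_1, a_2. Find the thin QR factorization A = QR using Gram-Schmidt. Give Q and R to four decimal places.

Q = [[0.9701, -0.2425], [0.2425, 0.9701]], R = [[4.1231, 1.2127], [0.0000, 0.7276]]

e_1 = a_1/‖a_1‖ = (4, 1)/4.1231 = (0.9701, 0.2425).
r_{12} = e_1·a_2 = 1.2127.
u_2 = a_2 − 1.2127·e_1 = (-0.1765, 0.7059).
‖u_2‖ = 0.7276, so e_2 = (-0.2425, 0.9701).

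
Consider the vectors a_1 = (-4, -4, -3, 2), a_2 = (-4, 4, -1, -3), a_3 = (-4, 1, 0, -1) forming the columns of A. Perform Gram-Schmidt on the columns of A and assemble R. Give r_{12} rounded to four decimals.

r_{12} = -0.4472

a_1 = (-4, -4, -3, 2); ‖a_1‖ = 6.7082, so e_1 = (-0.5963, -0.5963, -0.4472, 0.2981).
r_{12} = e_1·a_2 = -0.4472.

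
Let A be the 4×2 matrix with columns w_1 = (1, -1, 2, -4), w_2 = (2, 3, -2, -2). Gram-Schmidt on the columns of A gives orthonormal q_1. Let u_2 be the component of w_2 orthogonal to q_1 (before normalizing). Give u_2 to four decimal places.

u_2 = (1.8636, 3.1364, -2.2727, -1.4545)

w_1 = (1, -1, 2, -4); ‖w_1‖ = 4.6904, so q_1 = (0.2132, -0.2132, 0.4264, -0.8528).
q_1·w_2 = 0.2132·2 + (-0.2132)·3 + 0.4264·(-2) + (-0.8528)·(-2) = 0.6396.
u_2 = w_2 − 0.6396·q_1 = (1.8636, 3.1364, -2.2727, -1.4545).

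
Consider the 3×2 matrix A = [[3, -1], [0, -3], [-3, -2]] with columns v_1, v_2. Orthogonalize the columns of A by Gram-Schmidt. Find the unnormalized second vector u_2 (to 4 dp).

u_2 = (-1.5000, -3.0000, -1.5000)

q_1 = v_1/‖v_1‖ = (3, 0, -3)/4.2426 = (0.7071, 0.0000, -0.7071).
r_{12} = q_1·v_2 = 0.7071.
u_2 = v_2 − 0.7071·q_1 = (-1.5000, -3.0000, -1.5000).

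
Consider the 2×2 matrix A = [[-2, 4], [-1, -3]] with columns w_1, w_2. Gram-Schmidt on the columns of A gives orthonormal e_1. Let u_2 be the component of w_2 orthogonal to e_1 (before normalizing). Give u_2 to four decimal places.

u_2 = (2.0000, -4.0000)

w_1 = (-2, -1); ‖w_1‖ = 2.2361, so e_1 = (-0.8944, -0.4472).
e_1·w_2 = (-0.8944)·4 + (-0.4472)·(-3) = -2.2361.
u_2 = w_2 + 2.2361·e_1 = (2.0000, -4.0000).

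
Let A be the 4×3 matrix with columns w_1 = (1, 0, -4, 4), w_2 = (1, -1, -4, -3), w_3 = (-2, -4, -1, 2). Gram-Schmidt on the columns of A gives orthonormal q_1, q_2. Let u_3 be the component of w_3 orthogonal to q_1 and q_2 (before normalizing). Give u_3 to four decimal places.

u_3 = (-2.2540, -4.0577, 0.0162, 0.5797)

q_1 = w_1/‖w_1‖ = (1, 0, -4, 4)/5.7446 = (0.1741, 0.0000, -0.6963, 0.6963).
r_{12} = q_1·w_2 = 0.8704.
u_2 = w_2 − 0.8704·q_1 = (0.8485, -1.0000, -3.3939, -3.6061).
‖u_2‖ = 5.1227, so q_2 = (0.1656, -0.1952, -0.6625, -0.7039).
r_{13} = q_1·w_3 = 1.7408; r_{23} = q_2·w_3 = -0.2958.
u_3 = w_3 − 1.7408·q_1 + 0.2958·q_2 = (-2.2540, -4.0577, 0.0162, 0.5797).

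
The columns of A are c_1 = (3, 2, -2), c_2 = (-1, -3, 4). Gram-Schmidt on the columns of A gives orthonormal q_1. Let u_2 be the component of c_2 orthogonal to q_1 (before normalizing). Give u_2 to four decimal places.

c_1 = (3, 2, -2); ‖c_1‖ = 4.1231, so q_1 = (0.7276, 0.4851, -0.4851).
q_1·c_2 = 0.7276·(-1) + 0.4851·(-3) + (-0.4851)·4 = -4.1231.
u_2 = c_2 + 4.1231·q_1 = (2.0000, -1.0000, 2.0000).

u_2 = (2.0000, -1.0000, 2.0000)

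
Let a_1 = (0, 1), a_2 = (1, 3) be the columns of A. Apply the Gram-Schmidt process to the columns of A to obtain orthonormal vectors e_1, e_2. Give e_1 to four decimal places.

a_1 = (0, 1); ‖a_1‖ = 1.0000, so e_1 = (0.0000, 1.0000).

e_1 = (0.0000, 1.0000)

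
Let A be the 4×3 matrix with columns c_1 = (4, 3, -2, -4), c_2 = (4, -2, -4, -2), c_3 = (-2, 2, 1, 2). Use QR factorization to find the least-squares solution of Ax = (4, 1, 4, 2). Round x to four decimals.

x = (0.2605, -0.5294, -0.4202)

q_1 = c_1/‖c_1‖ = (4, 3, -2, -4)/6.7082 = (0.5963, 0.4472, -0.2981, -0.5963).
r_{12} = q_1·c_2 = 3.8759.
u_2 = c_2 − 3.8759·q_1 = (1.6889, -3.7333, -2.8444, 0.3111).
‖u_2‖ = 4.9978, so q_2 = (0.3379, -0.7470, -0.5691, 0.0622).
r_{13} = q_1·c_3 = -1.7889; r_{23} = q_2·c_3 = -2.6145.
u_3 = c_3 + 1.7889·q_1 + 2.6145·q_2 = (-0.0498, 0.8470, -1.0214, 1.0961).
‖u_3‖ = 1.7217, so q_3 = (-0.0289, 0.4919, -0.5932, 0.6366).
Qᵀb = (0.4472, -1.5474, -0.7234).
Back-substitute: x_3 = -0.7234/1.7217 = -0.4202.
x_2 = (-1.5474 + 2.6145·(-0.4202))/4.9978 = -0.5294.
x_1 = (0.4472 − 3.8759·(-0.5294) + 1.7889·(-0.4202))/6.7082 = 0.2605.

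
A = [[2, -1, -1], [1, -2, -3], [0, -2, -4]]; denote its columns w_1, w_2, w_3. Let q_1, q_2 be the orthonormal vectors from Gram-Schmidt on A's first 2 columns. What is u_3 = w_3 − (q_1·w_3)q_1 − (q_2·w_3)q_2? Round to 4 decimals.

q_1 = w_1/‖w_1‖ = (2, 1, 0)/2.2361 = (0.8944, 0.4472, 0.0000).
r_{12} = q_1·w_2 = -1.7889.
u_2 = w_2 + 1.7889·q_1 = (0.6000, -1.2000, -2.0000).
‖u_2‖ = 2.4083, so q_2 = (0.2491, -0.4983, -0.8305).
r_{13} = q_1·w_3 = -2.2361; r_{23} = q_2·w_3 = 4.5675.
u_3 = w_3 + 2.2361·q_1 − 4.5675·q_2 = (-0.1379, 0.2759, -0.2069).

u_3 = (-0.1379, 0.2759, -0.2069)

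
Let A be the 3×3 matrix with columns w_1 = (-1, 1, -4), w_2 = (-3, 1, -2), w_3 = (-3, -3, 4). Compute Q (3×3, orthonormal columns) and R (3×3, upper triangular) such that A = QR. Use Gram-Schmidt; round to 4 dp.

Q = [[-0.2357, -0.9526, -0.1925], [0.2357, 0.1361, -0.9623], [-0.9428, 0.2722, -0.1925]], R = [[4.2426, 2.8284, -3.7712], [0.0000, 2.4495, 3.5382], [0.0000, 0.0000, 2.6943]]

q_1 = w_1/‖w_1‖ = (-1, 1, -4)/4.2426 = (-0.2357, 0.2357, -0.9428).
r_{12} = q_1·w_2 = 2.8284.
u_2 = w_2 − 2.8284·q_1 = (-2.3333, 0.3333, 0.6667).
‖u_2‖ = 2.4495, so q_2 = (-0.9526, 0.1361, 0.2722).
r_{13} = q_1·w_3 = -3.7712; r_{23} = q_2·w_3 = 3.5382.
u_3 = w_3 + 3.7712·q_1 − 3.5382·q_2 = (-0.5185, -2.5926, -0.5185).
‖u_3‖ = 2.6943, so q_3 = (-0.1925, -0.9623, -0.1925).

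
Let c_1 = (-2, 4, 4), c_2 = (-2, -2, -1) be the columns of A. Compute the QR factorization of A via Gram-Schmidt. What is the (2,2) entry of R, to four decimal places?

r_{22} = 2.6874

c_1 = (-2, 4, 4); ‖c_1‖ = 6.0000, so e_1 = (-0.3333, 0.6667, 0.6667).
e_1·c_2 = (-0.3333)·(-2) + 0.6667·(-2) + 0.6667·(-1) = -1.3333.
u_2 = c_2 + 1.3333·e_1 = (-2.4444, -1.1111, -0.1111).
r_{22} = ‖u_2‖ = 2.6874.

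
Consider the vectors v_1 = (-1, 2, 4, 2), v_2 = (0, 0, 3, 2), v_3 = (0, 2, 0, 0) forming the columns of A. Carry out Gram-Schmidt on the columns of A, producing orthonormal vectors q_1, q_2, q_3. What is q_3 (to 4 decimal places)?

q_3 = (0.7591, 0.4964, -0.2336, 0.3504)

v_1 = (-1, 2, 4, 2); ‖v_1‖ = 5.0000, so q_1 = (-0.2000, 0.4000, 0.8000, 0.4000).
q_1·v_2 = (-0.2000)·0 + 0.4000·0 + 0.8000·3 + 0.4000·2 = 3.2000.
u_2 = v_2 − 3.2000·q_1 = (0.6400, -1.2800, 0.4400, 0.7200).
‖u_2‖ = 1.6613, so q_2 = (0.3852, -0.7705, 0.2648, 0.4334).
q_1·v_3 = (-0.2000)·0 + 0.4000·2 + 0.8000·0 + 0.4000·0 = 0.8000; q_2·v_3 = 0.3852·0 + (-0.7705)·2 + 0.2648·0 + 0.4334·0 = -1.5409.
u_3 = v_3 − 0.8000·q_1 + 1.5409·q_2 = (0.7536, 0.4928, -0.2319, 0.3478).
‖u_3‖ = 0.9927, so q_3 = (0.7591, 0.4964, -0.2336, 0.3504).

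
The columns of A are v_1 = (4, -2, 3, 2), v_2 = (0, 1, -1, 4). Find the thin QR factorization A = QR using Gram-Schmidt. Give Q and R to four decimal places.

Q = [[0.6963, -0.0864], [-0.3482, 0.2807], [0.5222, -0.3023], [0.3482, 0.9069]], R = [[5.7446, 0.5222], [0.0000, 4.2104]]

v_1 = (4, -2, 3, 2); ‖v_1‖ = 5.7446, so q_1 = (0.6963, -0.3482, 0.5222, 0.3482).
q_1·v_2 = 0.6963·0 + (-0.3482)·1 + 0.5222·(-1) + 0.3482·4 = 0.5222.
u_2 = v_2 − 0.5222·q_1 = (-0.3636, 1.1818, -1.2727, 3.8182).
‖u_2‖ = 4.2104, so q_2 = (-0.0864, 0.2807, -0.3023, 0.9069).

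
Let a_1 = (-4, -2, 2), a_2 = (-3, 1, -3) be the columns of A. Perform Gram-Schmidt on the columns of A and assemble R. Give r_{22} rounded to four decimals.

r_{22} = 4.2817

a_1 = (-4, -2, 2); ‖a_1‖ = 4.8990, so e_1 = (-0.8165, -0.4082, 0.4082).
e_1·a_2 = (-0.8165)·(-3) + (-0.4082)·1 + 0.4082·(-3) = 0.8165.
u_2 = a_2 − 0.8165·e_1 = (-2.3333, 1.3333, -3.3333).
r_{22} = ‖u_2‖ = 4.2817.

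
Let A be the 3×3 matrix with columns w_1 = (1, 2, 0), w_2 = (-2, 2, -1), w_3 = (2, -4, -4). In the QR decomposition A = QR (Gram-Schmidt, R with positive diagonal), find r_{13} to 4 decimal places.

r_{13} = -2.6833

w_1 = (1, 2, 0); ‖w_1‖ = 2.2361, so q_1 = (0.4472, 0.8944, 0.0000).
r_{13} = q_1·w_3 = -2.6833.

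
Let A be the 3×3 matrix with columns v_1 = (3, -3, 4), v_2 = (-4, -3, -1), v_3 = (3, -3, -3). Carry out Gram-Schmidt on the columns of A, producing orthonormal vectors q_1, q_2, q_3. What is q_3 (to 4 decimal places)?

q_3 = (0.5191, -0.4499, -0.7267)

q_1 = v_1/‖v_1‖ = (3, -3, 4)/5.8310 = (0.5145, -0.5145, 0.6860).
r_{12} = q_1·v_2 = -1.2005.
u_2 = v_2 + 1.2005·q_1 = (-3.3824, -3.6176, -0.1765).
‖u_2‖ = 4.9557, so q_2 = (-0.6825, -0.7300, -0.0356).
r_{13} = q_1·v_3 = 1.0290; r_{23} = q_2·v_3 = 0.2493.
u_3 = v_3 − 1.0290·q_1 − 0.2493·q_2 = (2.6407, -2.2886, -3.6970).
‖u_3‖ = 5.0871, so q_3 = (0.5191, -0.4499, -0.7267).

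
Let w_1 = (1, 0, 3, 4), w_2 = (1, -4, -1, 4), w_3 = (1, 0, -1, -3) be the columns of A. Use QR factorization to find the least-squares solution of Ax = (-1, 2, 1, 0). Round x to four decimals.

x = (0.0072, -0.4748, -0.6043)

w_1 = (1, 0, 3, 4); ‖w_1‖ = 5.0990, so q_1 = (0.1961, 0.0000, 0.5883, 0.7845).
q_1·w_2 = 0.1961·1 + 0.0000·(-4) + 0.5883·(-1) + 0.7845·4 = 2.7456.
u_2 = w_2 − 2.7456·q_1 = (0.4615, -4.0000, -2.6154, 1.8462).
‖u_2‖ = 5.1441, so q_2 = (0.0897, -0.7776, -0.5084, 0.3589).
q_1·w_3 = 0.1961·1 + 0.0000·0 + 0.5883·(-1) + 0.7845·(-3) = -2.7456; q_2·w_3 = 0.0897·1 + (-0.7776)·0 + (-0.5084)·(-1) + 0.3589·(-3) = -0.4785.
u_3 = w_3 + 2.7456·q_1 + 0.4785·q_2 = (1.5814, -0.3721, 0.3721, -0.6744).
‖u_3‖ = 1.7979, so q_3 = (0.8796, -0.2070, 0.2070, -0.3751).
Qᵀb = (0.3922, -2.1533, -1.0865).
Back-substitute: x_3 = -1.0865/1.7979 = -0.6043.
x_2 = (-2.1533 + 0.4785·(-0.6043))/5.1441 = -0.4748.
x_1 = (0.3922 − 2.7456·(-0.4748) + 2.7456·(-0.6043))/5.0990 = 0.0072.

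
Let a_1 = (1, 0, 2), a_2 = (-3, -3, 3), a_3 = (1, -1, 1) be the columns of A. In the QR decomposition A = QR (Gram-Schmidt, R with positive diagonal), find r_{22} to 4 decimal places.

a_1 = (1, 0, 2); ‖a_1‖ = 2.2361, so e_1 = (0.4472, 0.0000, 0.8944).
e_1·a_2 = 0.4472·(-3) + 0.0000·(-3) + 0.8944·3 = 1.3416.
u_2 = a_2 − 1.3416·e_1 = (-3.6000, -3.0000, 1.8000).
r_{22} = ‖u_2‖ = 5.0200.

r_{22} = 5.0200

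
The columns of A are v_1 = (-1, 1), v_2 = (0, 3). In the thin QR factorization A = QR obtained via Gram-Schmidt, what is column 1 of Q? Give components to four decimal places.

q_1 = v_1/‖v_1‖ = (-1, 1)/1.4142 = (-0.7071, 0.7071).

q_1 = (-0.7071, 0.7071)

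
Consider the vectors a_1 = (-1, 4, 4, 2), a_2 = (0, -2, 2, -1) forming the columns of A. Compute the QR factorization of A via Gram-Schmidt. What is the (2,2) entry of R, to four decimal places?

r_{22} = 2.9819

a_1 = (-1, 4, 4, 2); ‖a_1‖ = 6.0828, so q_1 = (-0.1644, 0.6576, 0.6576, 0.3288).
q_1·a_2 = (-0.1644)·0 + 0.6576·(-2) + 0.6576·2 + 0.3288·(-1) = -0.3288.
u_2 = a_2 + 0.3288·q_1 = (-0.0541, -1.7838, 2.2162, -0.8919).
r_{22} = ‖u_2‖ = 2.9819.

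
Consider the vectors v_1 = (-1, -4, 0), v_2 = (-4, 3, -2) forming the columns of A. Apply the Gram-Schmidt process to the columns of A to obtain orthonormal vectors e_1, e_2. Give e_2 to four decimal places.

e_2 = (-0.8899, 0.2225, -0.3981)

e_1 = v_1/‖v_1‖ = (-1, -4, 0)/4.1231 = (-0.2425, -0.9701, 0.0000).
r_{12} = e_1·v_2 = -1.9403.
u_2 = v_2 + 1.9403·e_1 = (-4.4706, 1.1176, -2.0000).
‖u_2‖ = 5.0235, so e_2 = (-0.8899, 0.2225, -0.3981).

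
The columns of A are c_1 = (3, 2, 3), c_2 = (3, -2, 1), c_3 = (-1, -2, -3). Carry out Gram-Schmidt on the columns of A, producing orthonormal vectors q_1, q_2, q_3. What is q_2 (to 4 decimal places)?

q_2 = (0.5732, -0.8189, -0.0273)

c_1 = (3, 2, 3); ‖c_1‖ = 4.6904, so q_1 = (0.6396, 0.4264, 0.6396).
q_1·c_2 = 0.6396·3 + 0.4264·(-2) + 0.6396·1 = 1.7056.
u_2 = c_2 − 1.7056·q_1 = (1.9091, -2.7273, -0.0909).
‖u_2‖ = 3.3303, so q_2 = (0.5732, -0.8189, -0.0273).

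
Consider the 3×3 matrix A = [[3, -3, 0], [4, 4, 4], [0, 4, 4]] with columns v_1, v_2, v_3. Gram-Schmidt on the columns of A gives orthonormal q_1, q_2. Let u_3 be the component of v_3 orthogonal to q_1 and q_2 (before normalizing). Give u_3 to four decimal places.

u_3 = (0.7869, -0.5902, 1.1803)

v_1 = (3, 4, 0); ‖v_1‖ = 5.0000, so q_1 = (0.6000, 0.8000, 0.0000).
q_1·v_2 = 0.6000·(-3) + 0.8000·4 + 0.0000·4 = 1.4000.
u_2 = v_2 − 1.4000·q_1 = (-3.8400, 2.8800, 4.0000).
‖u_2‖ = 6.2482, so q_2 = (-0.6146, 0.4609, 0.6402).
q_1·v_3 = 0.6000·0 + 0.8000·4 + 0.0000·4 = 3.2000; q_2·v_3 = (-0.6146)·0 + 0.4609·4 + 0.6402·4 = 4.4045.
u_3 = v_3 − 3.2000·q_1 − 4.4045·q_2 = (0.7869, -0.5902, 1.1803).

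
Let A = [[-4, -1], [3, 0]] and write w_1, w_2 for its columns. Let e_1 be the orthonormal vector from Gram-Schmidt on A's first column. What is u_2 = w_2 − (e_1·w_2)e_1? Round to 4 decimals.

w_1 = (-4, 3); ‖w_1‖ = 5.0000, so e_1 = (-0.8000, 0.6000).
e_1·w_2 = (-0.8000)·(-1) + 0.6000·0 = 0.8000.
u_2 = w_2 − 0.8000·e_1 = (-0.3600, -0.4800).

u_2 = (-0.3600, -0.4800)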